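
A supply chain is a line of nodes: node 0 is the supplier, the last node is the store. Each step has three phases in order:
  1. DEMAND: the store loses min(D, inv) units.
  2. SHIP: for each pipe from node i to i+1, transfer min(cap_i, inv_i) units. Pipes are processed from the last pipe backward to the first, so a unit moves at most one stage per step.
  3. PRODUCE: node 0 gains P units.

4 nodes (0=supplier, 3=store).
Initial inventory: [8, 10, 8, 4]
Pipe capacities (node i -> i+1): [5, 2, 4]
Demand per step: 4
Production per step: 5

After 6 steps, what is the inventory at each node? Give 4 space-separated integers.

Step 1: demand=4,sold=4 ship[2->3]=4 ship[1->2]=2 ship[0->1]=5 prod=5 -> inv=[8 13 6 4]
Step 2: demand=4,sold=4 ship[2->3]=4 ship[1->2]=2 ship[0->1]=5 prod=5 -> inv=[8 16 4 4]
Step 3: demand=4,sold=4 ship[2->3]=4 ship[1->2]=2 ship[0->1]=5 prod=5 -> inv=[8 19 2 4]
Step 4: demand=4,sold=4 ship[2->3]=2 ship[1->2]=2 ship[0->1]=5 prod=5 -> inv=[8 22 2 2]
Step 5: demand=4,sold=2 ship[2->3]=2 ship[1->2]=2 ship[0->1]=5 prod=5 -> inv=[8 25 2 2]
Step 6: demand=4,sold=2 ship[2->3]=2 ship[1->2]=2 ship[0->1]=5 prod=5 -> inv=[8 28 2 2]

8 28 2 2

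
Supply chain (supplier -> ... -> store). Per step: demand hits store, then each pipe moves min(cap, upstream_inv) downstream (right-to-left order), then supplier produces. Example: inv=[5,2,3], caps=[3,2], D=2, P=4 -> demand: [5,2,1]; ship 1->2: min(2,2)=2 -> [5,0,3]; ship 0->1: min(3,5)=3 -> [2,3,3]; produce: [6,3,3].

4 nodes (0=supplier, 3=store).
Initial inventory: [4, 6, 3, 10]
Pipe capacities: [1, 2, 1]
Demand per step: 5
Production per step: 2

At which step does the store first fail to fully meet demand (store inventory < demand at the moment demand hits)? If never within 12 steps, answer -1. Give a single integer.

Step 1: demand=5,sold=5 ship[2->3]=1 ship[1->2]=2 ship[0->1]=1 prod=2 -> [5 5 4 6]
Step 2: demand=5,sold=5 ship[2->3]=1 ship[1->2]=2 ship[0->1]=1 prod=2 -> [6 4 5 2]
Step 3: demand=5,sold=2 ship[2->3]=1 ship[1->2]=2 ship[0->1]=1 prod=2 -> [7 3 6 1]
Step 4: demand=5,sold=1 ship[2->3]=1 ship[1->2]=2 ship[0->1]=1 prod=2 -> [8 2 7 1]
Step 5: demand=5,sold=1 ship[2->3]=1 ship[1->2]=2 ship[0->1]=1 prod=2 -> [9 1 8 1]
Step 6: demand=5,sold=1 ship[2->3]=1 ship[1->2]=1 ship[0->1]=1 prod=2 -> [10 1 8 1]
Step 7: demand=5,sold=1 ship[2->3]=1 ship[1->2]=1 ship[0->1]=1 prod=2 -> [11 1 8 1]
Step 8: demand=5,sold=1 ship[2->3]=1 ship[1->2]=1 ship[0->1]=1 prod=2 -> [12 1 8 1]
Step 9: demand=5,sold=1 ship[2->3]=1 ship[1->2]=1 ship[0->1]=1 prod=2 -> [13 1 8 1]
Step 10: demand=5,sold=1 ship[2->3]=1 ship[1->2]=1 ship[0->1]=1 prod=2 -> [14 1 8 1]
Step 11: demand=5,sold=1 ship[2->3]=1 ship[1->2]=1 ship[0->1]=1 prod=2 -> [15 1 8 1]
Step 12: demand=5,sold=1 ship[2->3]=1 ship[1->2]=1 ship[0->1]=1 prod=2 -> [16 1 8 1]
First stockout at step 3

3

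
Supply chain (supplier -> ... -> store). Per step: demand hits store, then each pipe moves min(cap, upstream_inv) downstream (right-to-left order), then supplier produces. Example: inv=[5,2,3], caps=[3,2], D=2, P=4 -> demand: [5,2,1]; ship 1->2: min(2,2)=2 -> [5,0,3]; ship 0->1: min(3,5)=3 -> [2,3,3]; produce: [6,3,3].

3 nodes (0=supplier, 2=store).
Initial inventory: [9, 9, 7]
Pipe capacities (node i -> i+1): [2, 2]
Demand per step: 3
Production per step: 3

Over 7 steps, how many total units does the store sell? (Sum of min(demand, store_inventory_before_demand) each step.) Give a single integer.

Answer: 19

Derivation:
Step 1: sold=3 (running total=3) -> [10 9 6]
Step 2: sold=3 (running total=6) -> [11 9 5]
Step 3: sold=3 (running total=9) -> [12 9 4]
Step 4: sold=3 (running total=12) -> [13 9 3]
Step 5: sold=3 (running total=15) -> [14 9 2]
Step 6: sold=2 (running total=17) -> [15 9 2]
Step 7: sold=2 (running total=19) -> [16 9 2]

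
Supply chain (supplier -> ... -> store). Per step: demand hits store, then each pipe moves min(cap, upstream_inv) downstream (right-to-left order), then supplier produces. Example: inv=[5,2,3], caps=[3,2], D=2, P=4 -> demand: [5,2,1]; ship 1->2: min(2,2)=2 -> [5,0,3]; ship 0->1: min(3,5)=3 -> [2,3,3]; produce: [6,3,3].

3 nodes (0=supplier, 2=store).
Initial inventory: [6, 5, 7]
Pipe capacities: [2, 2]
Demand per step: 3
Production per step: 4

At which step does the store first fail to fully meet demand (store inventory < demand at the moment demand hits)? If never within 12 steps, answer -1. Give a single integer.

Step 1: demand=3,sold=3 ship[1->2]=2 ship[0->1]=2 prod=4 -> [8 5 6]
Step 2: demand=3,sold=3 ship[1->2]=2 ship[0->1]=2 prod=4 -> [10 5 5]
Step 3: demand=3,sold=3 ship[1->2]=2 ship[0->1]=2 prod=4 -> [12 5 4]
Step 4: demand=3,sold=3 ship[1->2]=2 ship[0->1]=2 prod=4 -> [14 5 3]
Step 5: demand=3,sold=3 ship[1->2]=2 ship[0->1]=2 prod=4 -> [16 5 2]
Step 6: demand=3,sold=2 ship[1->2]=2 ship[0->1]=2 prod=4 -> [18 5 2]
Step 7: demand=3,sold=2 ship[1->2]=2 ship[0->1]=2 prod=4 -> [20 5 2]
Step 8: demand=3,sold=2 ship[1->2]=2 ship[0->1]=2 prod=4 -> [22 5 2]
Step 9: demand=3,sold=2 ship[1->2]=2 ship[0->1]=2 prod=4 -> [24 5 2]
Step 10: demand=3,sold=2 ship[1->2]=2 ship[0->1]=2 prod=4 -> [26 5 2]
Step 11: demand=3,sold=2 ship[1->2]=2 ship[0->1]=2 prod=4 -> [28 5 2]
Step 12: demand=3,sold=2 ship[1->2]=2 ship[0->1]=2 prod=4 -> [30 5 2]
First stockout at step 6

6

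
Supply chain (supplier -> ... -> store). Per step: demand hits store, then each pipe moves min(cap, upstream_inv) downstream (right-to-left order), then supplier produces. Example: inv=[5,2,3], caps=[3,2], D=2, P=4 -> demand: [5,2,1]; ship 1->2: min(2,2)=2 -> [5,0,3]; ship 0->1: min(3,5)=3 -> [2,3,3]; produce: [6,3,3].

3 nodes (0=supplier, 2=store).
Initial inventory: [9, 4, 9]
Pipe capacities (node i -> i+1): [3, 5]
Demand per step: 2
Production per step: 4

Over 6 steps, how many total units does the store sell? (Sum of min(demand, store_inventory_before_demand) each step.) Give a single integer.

Step 1: sold=2 (running total=2) -> [10 3 11]
Step 2: sold=2 (running total=4) -> [11 3 12]
Step 3: sold=2 (running total=6) -> [12 3 13]
Step 4: sold=2 (running total=8) -> [13 3 14]
Step 5: sold=2 (running total=10) -> [14 3 15]
Step 6: sold=2 (running total=12) -> [15 3 16]

Answer: 12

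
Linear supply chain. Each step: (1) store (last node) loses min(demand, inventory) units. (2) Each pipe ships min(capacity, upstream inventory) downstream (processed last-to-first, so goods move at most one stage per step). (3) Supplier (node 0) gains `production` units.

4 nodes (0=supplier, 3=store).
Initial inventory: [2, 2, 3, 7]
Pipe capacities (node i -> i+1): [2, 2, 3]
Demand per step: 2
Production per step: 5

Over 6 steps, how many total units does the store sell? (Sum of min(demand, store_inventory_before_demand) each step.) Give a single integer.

Step 1: sold=2 (running total=2) -> [5 2 2 8]
Step 2: sold=2 (running total=4) -> [8 2 2 8]
Step 3: sold=2 (running total=6) -> [11 2 2 8]
Step 4: sold=2 (running total=8) -> [14 2 2 8]
Step 5: sold=2 (running total=10) -> [17 2 2 8]
Step 6: sold=2 (running total=12) -> [20 2 2 8]

Answer: 12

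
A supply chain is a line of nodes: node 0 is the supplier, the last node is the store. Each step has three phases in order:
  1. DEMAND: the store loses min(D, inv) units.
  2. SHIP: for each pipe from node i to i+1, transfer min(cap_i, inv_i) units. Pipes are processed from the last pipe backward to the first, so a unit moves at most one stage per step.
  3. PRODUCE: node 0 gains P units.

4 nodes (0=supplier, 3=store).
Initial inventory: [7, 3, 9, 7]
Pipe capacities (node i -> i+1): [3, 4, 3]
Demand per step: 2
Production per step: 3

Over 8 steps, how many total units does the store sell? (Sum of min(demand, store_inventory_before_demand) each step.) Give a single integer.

Step 1: sold=2 (running total=2) -> [7 3 9 8]
Step 2: sold=2 (running total=4) -> [7 3 9 9]
Step 3: sold=2 (running total=6) -> [7 3 9 10]
Step 4: sold=2 (running total=8) -> [7 3 9 11]
Step 5: sold=2 (running total=10) -> [7 3 9 12]
Step 6: sold=2 (running total=12) -> [7 3 9 13]
Step 7: sold=2 (running total=14) -> [7 3 9 14]
Step 8: sold=2 (running total=16) -> [7 3 9 15]

Answer: 16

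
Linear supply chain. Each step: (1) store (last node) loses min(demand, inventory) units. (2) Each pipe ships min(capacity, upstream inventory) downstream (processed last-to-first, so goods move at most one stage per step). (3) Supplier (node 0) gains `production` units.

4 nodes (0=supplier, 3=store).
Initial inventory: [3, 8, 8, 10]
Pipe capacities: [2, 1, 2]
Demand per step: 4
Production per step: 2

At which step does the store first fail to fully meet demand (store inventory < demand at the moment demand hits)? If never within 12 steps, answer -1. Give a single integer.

Step 1: demand=4,sold=4 ship[2->3]=2 ship[1->2]=1 ship[0->1]=2 prod=2 -> [3 9 7 8]
Step 2: demand=4,sold=4 ship[2->3]=2 ship[1->2]=1 ship[0->1]=2 prod=2 -> [3 10 6 6]
Step 3: demand=4,sold=4 ship[2->3]=2 ship[1->2]=1 ship[0->1]=2 prod=2 -> [3 11 5 4]
Step 4: demand=4,sold=4 ship[2->3]=2 ship[1->2]=1 ship[0->1]=2 prod=2 -> [3 12 4 2]
Step 5: demand=4,sold=2 ship[2->3]=2 ship[1->2]=1 ship[0->1]=2 prod=2 -> [3 13 3 2]
Step 6: demand=4,sold=2 ship[2->3]=2 ship[1->2]=1 ship[0->1]=2 prod=2 -> [3 14 2 2]
Step 7: demand=4,sold=2 ship[2->3]=2 ship[1->2]=1 ship[0->1]=2 prod=2 -> [3 15 1 2]
Step 8: demand=4,sold=2 ship[2->3]=1 ship[1->2]=1 ship[0->1]=2 prod=2 -> [3 16 1 1]
Step 9: demand=4,sold=1 ship[2->3]=1 ship[1->2]=1 ship[0->1]=2 prod=2 -> [3 17 1 1]
Step 10: demand=4,sold=1 ship[2->3]=1 ship[1->2]=1 ship[0->1]=2 prod=2 -> [3 18 1 1]
Step 11: demand=4,sold=1 ship[2->3]=1 ship[1->2]=1 ship[0->1]=2 prod=2 -> [3 19 1 1]
Step 12: demand=4,sold=1 ship[2->3]=1 ship[1->2]=1 ship[0->1]=2 prod=2 -> [3 20 1 1]
First stockout at step 5

5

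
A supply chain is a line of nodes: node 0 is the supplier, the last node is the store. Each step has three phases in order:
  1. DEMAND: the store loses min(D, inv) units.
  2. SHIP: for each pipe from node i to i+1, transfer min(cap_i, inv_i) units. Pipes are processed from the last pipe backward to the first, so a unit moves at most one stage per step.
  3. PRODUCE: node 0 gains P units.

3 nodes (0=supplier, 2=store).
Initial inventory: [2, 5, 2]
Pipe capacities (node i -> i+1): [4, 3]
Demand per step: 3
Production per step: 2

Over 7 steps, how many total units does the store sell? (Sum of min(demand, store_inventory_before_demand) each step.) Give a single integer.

Answer: 17

Derivation:
Step 1: sold=2 (running total=2) -> [2 4 3]
Step 2: sold=3 (running total=5) -> [2 3 3]
Step 3: sold=3 (running total=8) -> [2 2 3]
Step 4: sold=3 (running total=11) -> [2 2 2]
Step 5: sold=2 (running total=13) -> [2 2 2]
Step 6: sold=2 (running total=15) -> [2 2 2]
Step 7: sold=2 (running total=17) -> [2 2 2]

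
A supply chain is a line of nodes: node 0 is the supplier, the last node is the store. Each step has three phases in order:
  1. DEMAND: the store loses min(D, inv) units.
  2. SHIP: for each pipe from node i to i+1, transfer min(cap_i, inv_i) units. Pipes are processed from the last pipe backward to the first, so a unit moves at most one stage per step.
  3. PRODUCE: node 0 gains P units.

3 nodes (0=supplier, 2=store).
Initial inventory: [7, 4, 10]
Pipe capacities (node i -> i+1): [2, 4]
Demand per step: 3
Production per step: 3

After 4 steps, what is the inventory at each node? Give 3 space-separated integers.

Step 1: demand=3,sold=3 ship[1->2]=4 ship[0->1]=2 prod=3 -> inv=[8 2 11]
Step 2: demand=3,sold=3 ship[1->2]=2 ship[0->1]=2 prod=3 -> inv=[9 2 10]
Step 3: demand=3,sold=3 ship[1->2]=2 ship[0->1]=2 prod=3 -> inv=[10 2 9]
Step 4: demand=3,sold=3 ship[1->2]=2 ship[0->1]=2 prod=3 -> inv=[11 2 8]

11 2 8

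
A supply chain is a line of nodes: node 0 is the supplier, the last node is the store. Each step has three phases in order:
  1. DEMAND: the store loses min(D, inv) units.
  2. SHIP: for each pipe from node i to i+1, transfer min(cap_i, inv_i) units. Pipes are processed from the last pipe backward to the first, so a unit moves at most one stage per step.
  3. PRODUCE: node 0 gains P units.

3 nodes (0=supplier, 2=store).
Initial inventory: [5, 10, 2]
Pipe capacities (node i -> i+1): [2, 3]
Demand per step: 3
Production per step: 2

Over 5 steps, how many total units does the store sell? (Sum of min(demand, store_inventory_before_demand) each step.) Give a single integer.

Step 1: sold=2 (running total=2) -> [5 9 3]
Step 2: sold=3 (running total=5) -> [5 8 3]
Step 3: sold=3 (running total=8) -> [5 7 3]
Step 4: sold=3 (running total=11) -> [5 6 3]
Step 5: sold=3 (running total=14) -> [5 5 3]

Answer: 14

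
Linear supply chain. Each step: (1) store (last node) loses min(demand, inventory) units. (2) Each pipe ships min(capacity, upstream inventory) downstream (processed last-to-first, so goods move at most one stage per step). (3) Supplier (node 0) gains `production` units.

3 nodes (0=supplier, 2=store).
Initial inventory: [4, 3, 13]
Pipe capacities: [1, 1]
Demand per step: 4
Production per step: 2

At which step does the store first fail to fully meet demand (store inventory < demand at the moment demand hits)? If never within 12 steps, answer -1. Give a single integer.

Step 1: demand=4,sold=4 ship[1->2]=1 ship[0->1]=1 prod=2 -> [5 3 10]
Step 2: demand=4,sold=4 ship[1->2]=1 ship[0->1]=1 prod=2 -> [6 3 7]
Step 3: demand=4,sold=4 ship[1->2]=1 ship[0->1]=1 prod=2 -> [7 3 4]
Step 4: demand=4,sold=4 ship[1->2]=1 ship[0->1]=1 prod=2 -> [8 3 1]
Step 5: demand=4,sold=1 ship[1->2]=1 ship[0->1]=1 prod=2 -> [9 3 1]
Step 6: demand=4,sold=1 ship[1->2]=1 ship[0->1]=1 prod=2 -> [10 3 1]
Step 7: demand=4,sold=1 ship[1->2]=1 ship[0->1]=1 prod=2 -> [11 3 1]
Step 8: demand=4,sold=1 ship[1->2]=1 ship[0->1]=1 prod=2 -> [12 3 1]
Step 9: demand=4,sold=1 ship[1->2]=1 ship[0->1]=1 prod=2 -> [13 3 1]
Step 10: demand=4,sold=1 ship[1->2]=1 ship[0->1]=1 prod=2 -> [14 3 1]
Step 11: demand=4,sold=1 ship[1->2]=1 ship[0->1]=1 prod=2 -> [15 3 1]
Step 12: demand=4,sold=1 ship[1->2]=1 ship[0->1]=1 prod=2 -> [16 3 1]
First stockout at step 5

5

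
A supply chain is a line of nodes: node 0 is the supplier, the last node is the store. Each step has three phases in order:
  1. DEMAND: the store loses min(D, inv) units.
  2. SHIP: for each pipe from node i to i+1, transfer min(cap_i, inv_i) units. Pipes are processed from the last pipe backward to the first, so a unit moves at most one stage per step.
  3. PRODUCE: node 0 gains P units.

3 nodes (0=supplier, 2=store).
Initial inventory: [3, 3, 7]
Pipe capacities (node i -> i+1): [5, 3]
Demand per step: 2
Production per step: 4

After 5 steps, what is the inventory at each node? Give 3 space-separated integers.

Step 1: demand=2,sold=2 ship[1->2]=3 ship[0->1]=3 prod=4 -> inv=[4 3 8]
Step 2: demand=2,sold=2 ship[1->2]=3 ship[0->1]=4 prod=4 -> inv=[4 4 9]
Step 3: demand=2,sold=2 ship[1->2]=3 ship[0->1]=4 prod=4 -> inv=[4 5 10]
Step 4: demand=2,sold=2 ship[1->2]=3 ship[0->1]=4 prod=4 -> inv=[4 6 11]
Step 5: demand=2,sold=2 ship[1->2]=3 ship[0->1]=4 prod=4 -> inv=[4 7 12]

4 7 12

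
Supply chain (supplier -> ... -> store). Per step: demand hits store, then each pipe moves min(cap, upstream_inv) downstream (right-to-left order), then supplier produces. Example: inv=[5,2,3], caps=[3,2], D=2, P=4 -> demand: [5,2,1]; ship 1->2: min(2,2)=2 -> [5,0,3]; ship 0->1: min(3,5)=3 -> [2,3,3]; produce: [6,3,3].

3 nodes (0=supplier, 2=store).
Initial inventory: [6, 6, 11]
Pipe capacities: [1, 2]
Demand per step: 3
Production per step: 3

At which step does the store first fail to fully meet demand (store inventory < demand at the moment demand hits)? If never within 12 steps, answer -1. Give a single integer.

Step 1: demand=3,sold=3 ship[1->2]=2 ship[0->1]=1 prod=3 -> [8 5 10]
Step 2: demand=3,sold=3 ship[1->2]=2 ship[0->1]=1 prod=3 -> [10 4 9]
Step 3: demand=3,sold=3 ship[1->2]=2 ship[0->1]=1 prod=3 -> [12 3 8]
Step 4: demand=3,sold=3 ship[1->2]=2 ship[0->1]=1 prod=3 -> [14 2 7]
Step 5: demand=3,sold=3 ship[1->2]=2 ship[0->1]=1 prod=3 -> [16 1 6]
Step 6: demand=3,sold=3 ship[1->2]=1 ship[0->1]=1 prod=3 -> [18 1 4]
Step 7: demand=3,sold=3 ship[1->2]=1 ship[0->1]=1 prod=3 -> [20 1 2]
Step 8: demand=3,sold=2 ship[1->2]=1 ship[0->1]=1 prod=3 -> [22 1 1]
Step 9: demand=3,sold=1 ship[1->2]=1 ship[0->1]=1 prod=3 -> [24 1 1]
Step 10: demand=3,sold=1 ship[1->2]=1 ship[0->1]=1 prod=3 -> [26 1 1]
Step 11: demand=3,sold=1 ship[1->2]=1 ship[0->1]=1 prod=3 -> [28 1 1]
Step 12: demand=3,sold=1 ship[1->2]=1 ship[0->1]=1 prod=3 -> [30 1 1]
First stockout at step 8

8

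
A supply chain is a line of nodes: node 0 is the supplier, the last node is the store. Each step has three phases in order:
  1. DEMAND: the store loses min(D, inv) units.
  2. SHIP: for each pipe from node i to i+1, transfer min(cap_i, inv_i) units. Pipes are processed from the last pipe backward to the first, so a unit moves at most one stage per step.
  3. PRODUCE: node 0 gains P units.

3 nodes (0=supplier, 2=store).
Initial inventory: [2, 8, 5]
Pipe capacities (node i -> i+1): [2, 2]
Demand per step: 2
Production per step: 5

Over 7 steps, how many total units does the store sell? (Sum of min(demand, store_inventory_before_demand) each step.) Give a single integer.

Answer: 14

Derivation:
Step 1: sold=2 (running total=2) -> [5 8 5]
Step 2: sold=2 (running total=4) -> [8 8 5]
Step 3: sold=2 (running total=6) -> [11 8 5]
Step 4: sold=2 (running total=8) -> [14 8 5]
Step 5: sold=2 (running total=10) -> [17 8 5]
Step 6: sold=2 (running total=12) -> [20 8 5]
Step 7: sold=2 (running total=14) -> [23 8 5]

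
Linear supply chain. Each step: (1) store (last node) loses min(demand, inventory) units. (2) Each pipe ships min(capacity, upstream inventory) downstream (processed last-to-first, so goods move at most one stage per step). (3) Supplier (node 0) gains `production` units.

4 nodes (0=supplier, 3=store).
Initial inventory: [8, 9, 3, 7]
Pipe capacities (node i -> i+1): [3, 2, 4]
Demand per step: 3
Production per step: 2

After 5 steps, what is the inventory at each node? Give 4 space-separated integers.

Step 1: demand=3,sold=3 ship[2->3]=3 ship[1->2]=2 ship[0->1]=3 prod=2 -> inv=[7 10 2 7]
Step 2: demand=3,sold=3 ship[2->3]=2 ship[1->2]=2 ship[0->1]=3 prod=2 -> inv=[6 11 2 6]
Step 3: demand=3,sold=3 ship[2->3]=2 ship[1->2]=2 ship[0->1]=3 prod=2 -> inv=[5 12 2 5]
Step 4: demand=3,sold=3 ship[2->3]=2 ship[1->2]=2 ship[0->1]=3 prod=2 -> inv=[4 13 2 4]
Step 5: demand=3,sold=3 ship[2->3]=2 ship[1->2]=2 ship[0->1]=3 prod=2 -> inv=[3 14 2 3]

3 14 2 3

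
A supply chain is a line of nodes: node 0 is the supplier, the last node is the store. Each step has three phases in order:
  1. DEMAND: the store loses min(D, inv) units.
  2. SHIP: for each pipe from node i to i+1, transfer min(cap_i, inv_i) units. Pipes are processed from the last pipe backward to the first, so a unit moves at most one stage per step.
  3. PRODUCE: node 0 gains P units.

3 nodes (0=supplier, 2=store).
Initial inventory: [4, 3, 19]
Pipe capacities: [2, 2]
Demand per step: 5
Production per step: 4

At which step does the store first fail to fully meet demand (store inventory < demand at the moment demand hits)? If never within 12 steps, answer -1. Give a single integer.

Step 1: demand=5,sold=5 ship[1->2]=2 ship[0->1]=2 prod=4 -> [6 3 16]
Step 2: demand=5,sold=5 ship[1->2]=2 ship[0->1]=2 prod=4 -> [8 3 13]
Step 3: demand=5,sold=5 ship[1->2]=2 ship[0->1]=2 prod=4 -> [10 3 10]
Step 4: demand=5,sold=5 ship[1->2]=2 ship[0->1]=2 prod=4 -> [12 3 7]
Step 5: demand=5,sold=5 ship[1->2]=2 ship[0->1]=2 prod=4 -> [14 3 4]
Step 6: demand=5,sold=4 ship[1->2]=2 ship[0->1]=2 prod=4 -> [16 3 2]
Step 7: demand=5,sold=2 ship[1->2]=2 ship[0->1]=2 prod=4 -> [18 3 2]
Step 8: demand=5,sold=2 ship[1->2]=2 ship[0->1]=2 prod=4 -> [20 3 2]
Step 9: demand=5,sold=2 ship[1->2]=2 ship[0->1]=2 prod=4 -> [22 3 2]
Step 10: demand=5,sold=2 ship[1->2]=2 ship[0->1]=2 prod=4 -> [24 3 2]
Step 11: demand=5,sold=2 ship[1->2]=2 ship[0->1]=2 prod=4 -> [26 3 2]
Step 12: demand=5,sold=2 ship[1->2]=2 ship[0->1]=2 prod=4 -> [28 3 2]
First stockout at step 6

6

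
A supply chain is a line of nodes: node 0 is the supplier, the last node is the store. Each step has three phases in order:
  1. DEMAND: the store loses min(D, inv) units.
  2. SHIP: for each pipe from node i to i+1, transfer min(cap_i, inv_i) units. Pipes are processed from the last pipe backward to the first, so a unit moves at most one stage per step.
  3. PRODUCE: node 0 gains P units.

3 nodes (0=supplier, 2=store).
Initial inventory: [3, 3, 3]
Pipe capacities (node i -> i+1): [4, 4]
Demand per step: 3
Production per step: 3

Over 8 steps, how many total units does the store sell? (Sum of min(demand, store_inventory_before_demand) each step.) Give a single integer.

Answer: 24

Derivation:
Step 1: sold=3 (running total=3) -> [3 3 3]
Step 2: sold=3 (running total=6) -> [3 3 3]
Step 3: sold=3 (running total=9) -> [3 3 3]
Step 4: sold=3 (running total=12) -> [3 3 3]
Step 5: sold=3 (running total=15) -> [3 3 3]
Step 6: sold=3 (running total=18) -> [3 3 3]
Step 7: sold=3 (running total=21) -> [3 3 3]
Step 8: sold=3 (running total=24) -> [3 3 3]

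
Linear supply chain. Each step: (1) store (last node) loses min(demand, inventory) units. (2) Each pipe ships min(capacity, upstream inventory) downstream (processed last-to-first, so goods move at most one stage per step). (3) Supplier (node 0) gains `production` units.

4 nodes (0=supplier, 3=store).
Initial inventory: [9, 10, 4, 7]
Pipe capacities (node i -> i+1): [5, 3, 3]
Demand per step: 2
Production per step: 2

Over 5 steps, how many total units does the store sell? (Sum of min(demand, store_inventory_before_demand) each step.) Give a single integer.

Answer: 10

Derivation:
Step 1: sold=2 (running total=2) -> [6 12 4 8]
Step 2: sold=2 (running total=4) -> [3 14 4 9]
Step 3: sold=2 (running total=6) -> [2 14 4 10]
Step 4: sold=2 (running total=8) -> [2 13 4 11]
Step 5: sold=2 (running total=10) -> [2 12 4 12]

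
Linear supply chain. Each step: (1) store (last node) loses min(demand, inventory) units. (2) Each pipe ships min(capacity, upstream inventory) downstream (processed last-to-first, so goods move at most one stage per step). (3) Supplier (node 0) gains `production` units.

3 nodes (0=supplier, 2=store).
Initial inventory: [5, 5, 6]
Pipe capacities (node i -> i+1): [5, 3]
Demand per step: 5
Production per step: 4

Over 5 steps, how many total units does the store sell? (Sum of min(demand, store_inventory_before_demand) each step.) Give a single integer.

Step 1: sold=5 (running total=5) -> [4 7 4]
Step 2: sold=4 (running total=9) -> [4 8 3]
Step 3: sold=3 (running total=12) -> [4 9 3]
Step 4: sold=3 (running total=15) -> [4 10 3]
Step 5: sold=3 (running total=18) -> [4 11 3]

Answer: 18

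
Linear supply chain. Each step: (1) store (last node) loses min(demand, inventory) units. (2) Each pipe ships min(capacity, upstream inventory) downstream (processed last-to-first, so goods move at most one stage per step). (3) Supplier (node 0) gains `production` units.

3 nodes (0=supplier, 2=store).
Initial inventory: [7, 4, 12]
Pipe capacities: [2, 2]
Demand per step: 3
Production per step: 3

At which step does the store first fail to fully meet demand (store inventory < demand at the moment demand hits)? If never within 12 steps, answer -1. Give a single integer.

Step 1: demand=3,sold=3 ship[1->2]=2 ship[0->1]=2 prod=3 -> [8 4 11]
Step 2: demand=3,sold=3 ship[1->2]=2 ship[0->1]=2 prod=3 -> [9 4 10]
Step 3: demand=3,sold=3 ship[1->2]=2 ship[0->1]=2 prod=3 -> [10 4 9]
Step 4: demand=3,sold=3 ship[1->2]=2 ship[0->1]=2 prod=3 -> [11 4 8]
Step 5: demand=3,sold=3 ship[1->2]=2 ship[0->1]=2 prod=3 -> [12 4 7]
Step 6: demand=3,sold=3 ship[1->2]=2 ship[0->1]=2 prod=3 -> [13 4 6]
Step 7: demand=3,sold=3 ship[1->2]=2 ship[0->1]=2 prod=3 -> [14 4 5]
Step 8: demand=3,sold=3 ship[1->2]=2 ship[0->1]=2 prod=3 -> [15 4 4]
Step 9: demand=3,sold=3 ship[1->2]=2 ship[0->1]=2 prod=3 -> [16 4 3]
Step 10: demand=3,sold=3 ship[1->2]=2 ship[0->1]=2 prod=3 -> [17 4 2]
Step 11: demand=3,sold=2 ship[1->2]=2 ship[0->1]=2 prod=3 -> [18 4 2]
Step 12: demand=3,sold=2 ship[1->2]=2 ship[0->1]=2 prod=3 -> [19 4 2]
First stockout at step 11

11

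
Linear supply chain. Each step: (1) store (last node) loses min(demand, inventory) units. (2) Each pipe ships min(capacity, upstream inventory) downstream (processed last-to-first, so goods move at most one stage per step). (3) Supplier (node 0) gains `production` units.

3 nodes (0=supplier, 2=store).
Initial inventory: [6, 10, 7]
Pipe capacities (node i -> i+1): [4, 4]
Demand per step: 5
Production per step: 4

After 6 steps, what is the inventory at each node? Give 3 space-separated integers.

Step 1: demand=5,sold=5 ship[1->2]=4 ship[0->1]=4 prod=4 -> inv=[6 10 6]
Step 2: demand=5,sold=5 ship[1->2]=4 ship[0->1]=4 prod=4 -> inv=[6 10 5]
Step 3: demand=5,sold=5 ship[1->2]=4 ship[0->1]=4 prod=4 -> inv=[6 10 4]
Step 4: demand=5,sold=4 ship[1->2]=4 ship[0->1]=4 prod=4 -> inv=[6 10 4]
Step 5: demand=5,sold=4 ship[1->2]=4 ship[0->1]=4 prod=4 -> inv=[6 10 4]
Step 6: demand=5,sold=4 ship[1->2]=4 ship[0->1]=4 prod=4 -> inv=[6 10 4]

6 10 4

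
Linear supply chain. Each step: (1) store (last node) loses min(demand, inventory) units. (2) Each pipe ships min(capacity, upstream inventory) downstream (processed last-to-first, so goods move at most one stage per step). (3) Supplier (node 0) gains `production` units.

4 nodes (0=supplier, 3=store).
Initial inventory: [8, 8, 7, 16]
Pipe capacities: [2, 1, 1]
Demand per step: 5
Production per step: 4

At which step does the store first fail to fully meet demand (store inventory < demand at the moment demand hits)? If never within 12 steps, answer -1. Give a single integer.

Step 1: demand=5,sold=5 ship[2->3]=1 ship[1->2]=1 ship[0->1]=2 prod=4 -> [10 9 7 12]
Step 2: demand=5,sold=5 ship[2->3]=1 ship[1->2]=1 ship[0->1]=2 prod=4 -> [12 10 7 8]
Step 3: demand=5,sold=5 ship[2->3]=1 ship[1->2]=1 ship[0->1]=2 prod=4 -> [14 11 7 4]
Step 4: demand=5,sold=4 ship[2->3]=1 ship[1->2]=1 ship[0->1]=2 prod=4 -> [16 12 7 1]
Step 5: demand=5,sold=1 ship[2->3]=1 ship[1->2]=1 ship[0->1]=2 prod=4 -> [18 13 7 1]
Step 6: demand=5,sold=1 ship[2->3]=1 ship[1->2]=1 ship[0->1]=2 prod=4 -> [20 14 7 1]
Step 7: demand=5,sold=1 ship[2->3]=1 ship[1->2]=1 ship[0->1]=2 prod=4 -> [22 15 7 1]
Step 8: demand=5,sold=1 ship[2->3]=1 ship[1->2]=1 ship[0->1]=2 prod=4 -> [24 16 7 1]
Step 9: demand=5,sold=1 ship[2->3]=1 ship[1->2]=1 ship[0->1]=2 prod=4 -> [26 17 7 1]
Step 10: demand=5,sold=1 ship[2->3]=1 ship[1->2]=1 ship[0->1]=2 prod=4 -> [28 18 7 1]
Step 11: demand=5,sold=1 ship[2->3]=1 ship[1->2]=1 ship[0->1]=2 prod=4 -> [30 19 7 1]
Step 12: demand=5,sold=1 ship[2->3]=1 ship[1->2]=1 ship[0->1]=2 prod=4 -> [32 20 7 1]
First stockout at step 4

4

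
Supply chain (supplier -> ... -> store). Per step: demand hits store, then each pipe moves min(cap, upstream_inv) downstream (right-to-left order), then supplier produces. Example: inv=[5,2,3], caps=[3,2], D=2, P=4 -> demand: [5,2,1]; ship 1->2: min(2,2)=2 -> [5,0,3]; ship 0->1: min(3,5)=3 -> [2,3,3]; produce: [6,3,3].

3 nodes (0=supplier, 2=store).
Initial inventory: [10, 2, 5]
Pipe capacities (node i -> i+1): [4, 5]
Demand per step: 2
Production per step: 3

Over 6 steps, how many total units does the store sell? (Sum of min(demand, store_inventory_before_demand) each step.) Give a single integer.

Answer: 12

Derivation:
Step 1: sold=2 (running total=2) -> [9 4 5]
Step 2: sold=2 (running total=4) -> [8 4 7]
Step 3: sold=2 (running total=6) -> [7 4 9]
Step 4: sold=2 (running total=8) -> [6 4 11]
Step 5: sold=2 (running total=10) -> [5 4 13]
Step 6: sold=2 (running total=12) -> [4 4 15]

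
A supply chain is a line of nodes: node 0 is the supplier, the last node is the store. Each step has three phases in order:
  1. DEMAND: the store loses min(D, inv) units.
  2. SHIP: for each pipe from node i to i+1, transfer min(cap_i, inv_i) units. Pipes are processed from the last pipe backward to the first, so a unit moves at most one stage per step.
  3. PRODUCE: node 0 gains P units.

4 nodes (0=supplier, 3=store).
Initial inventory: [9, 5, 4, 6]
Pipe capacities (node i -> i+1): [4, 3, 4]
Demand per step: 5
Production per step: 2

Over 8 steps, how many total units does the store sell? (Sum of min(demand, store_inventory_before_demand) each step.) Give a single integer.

Answer: 28

Derivation:
Step 1: sold=5 (running total=5) -> [7 6 3 5]
Step 2: sold=5 (running total=10) -> [5 7 3 3]
Step 3: sold=3 (running total=13) -> [3 8 3 3]
Step 4: sold=3 (running total=16) -> [2 8 3 3]
Step 5: sold=3 (running total=19) -> [2 7 3 3]
Step 6: sold=3 (running total=22) -> [2 6 3 3]
Step 7: sold=3 (running total=25) -> [2 5 3 3]
Step 8: sold=3 (running total=28) -> [2 4 3 3]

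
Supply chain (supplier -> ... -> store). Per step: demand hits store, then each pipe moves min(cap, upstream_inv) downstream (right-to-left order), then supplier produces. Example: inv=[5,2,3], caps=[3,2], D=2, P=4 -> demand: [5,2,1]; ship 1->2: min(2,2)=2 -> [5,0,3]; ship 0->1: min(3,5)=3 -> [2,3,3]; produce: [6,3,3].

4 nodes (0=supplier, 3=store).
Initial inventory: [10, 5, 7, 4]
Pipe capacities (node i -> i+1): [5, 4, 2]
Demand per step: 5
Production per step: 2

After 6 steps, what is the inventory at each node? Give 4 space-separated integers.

Step 1: demand=5,sold=4 ship[2->3]=2 ship[1->2]=4 ship[0->1]=5 prod=2 -> inv=[7 6 9 2]
Step 2: demand=5,sold=2 ship[2->3]=2 ship[1->2]=4 ship[0->1]=5 prod=2 -> inv=[4 7 11 2]
Step 3: demand=5,sold=2 ship[2->3]=2 ship[1->2]=4 ship[0->1]=4 prod=2 -> inv=[2 7 13 2]
Step 4: demand=5,sold=2 ship[2->3]=2 ship[1->2]=4 ship[0->1]=2 prod=2 -> inv=[2 5 15 2]
Step 5: demand=5,sold=2 ship[2->3]=2 ship[1->2]=4 ship[0->1]=2 prod=2 -> inv=[2 3 17 2]
Step 6: demand=5,sold=2 ship[2->3]=2 ship[1->2]=3 ship[0->1]=2 prod=2 -> inv=[2 2 18 2]

2 2 18 2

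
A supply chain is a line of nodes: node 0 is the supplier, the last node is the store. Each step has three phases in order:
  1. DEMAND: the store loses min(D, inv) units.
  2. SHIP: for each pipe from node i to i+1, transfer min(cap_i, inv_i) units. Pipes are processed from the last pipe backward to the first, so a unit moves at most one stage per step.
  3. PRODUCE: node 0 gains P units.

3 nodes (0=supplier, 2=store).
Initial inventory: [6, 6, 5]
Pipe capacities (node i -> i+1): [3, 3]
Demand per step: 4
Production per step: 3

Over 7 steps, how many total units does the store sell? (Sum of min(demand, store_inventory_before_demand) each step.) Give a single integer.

Answer: 23

Derivation:
Step 1: sold=4 (running total=4) -> [6 6 4]
Step 2: sold=4 (running total=8) -> [6 6 3]
Step 3: sold=3 (running total=11) -> [6 6 3]
Step 4: sold=3 (running total=14) -> [6 6 3]
Step 5: sold=3 (running total=17) -> [6 6 3]
Step 6: sold=3 (running total=20) -> [6 6 3]
Step 7: sold=3 (running total=23) -> [6 6 3]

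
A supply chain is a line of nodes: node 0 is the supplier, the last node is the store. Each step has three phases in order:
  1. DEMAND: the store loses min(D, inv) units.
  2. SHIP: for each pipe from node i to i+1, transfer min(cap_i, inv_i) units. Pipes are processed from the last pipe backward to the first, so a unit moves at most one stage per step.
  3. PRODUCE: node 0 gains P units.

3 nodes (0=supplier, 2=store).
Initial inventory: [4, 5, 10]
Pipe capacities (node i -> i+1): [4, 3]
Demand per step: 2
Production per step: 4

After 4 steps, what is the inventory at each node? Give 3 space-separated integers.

Step 1: demand=2,sold=2 ship[1->2]=3 ship[0->1]=4 prod=4 -> inv=[4 6 11]
Step 2: demand=2,sold=2 ship[1->2]=3 ship[0->1]=4 prod=4 -> inv=[4 7 12]
Step 3: demand=2,sold=2 ship[1->2]=3 ship[0->1]=4 prod=4 -> inv=[4 8 13]
Step 4: demand=2,sold=2 ship[1->2]=3 ship[0->1]=4 prod=4 -> inv=[4 9 14]

4 9 14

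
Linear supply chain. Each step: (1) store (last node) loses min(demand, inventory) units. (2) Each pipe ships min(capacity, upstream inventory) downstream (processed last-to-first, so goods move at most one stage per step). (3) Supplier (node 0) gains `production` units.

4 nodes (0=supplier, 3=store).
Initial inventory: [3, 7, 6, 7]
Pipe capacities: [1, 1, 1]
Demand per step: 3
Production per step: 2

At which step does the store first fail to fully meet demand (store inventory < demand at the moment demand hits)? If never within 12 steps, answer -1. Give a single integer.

Step 1: demand=3,sold=3 ship[2->3]=1 ship[1->2]=1 ship[0->1]=1 prod=2 -> [4 7 6 5]
Step 2: demand=3,sold=3 ship[2->3]=1 ship[1->2]=1 ship[0->1]=1 prod=2 -> [5 7 6 3]
Step 3: demand=3,sold=3 ship[2->3]=1 ship[1->2]=1 ship[0->1]=1 prod=2 -> [6 7 6 1]
Step 4: demand=3,sold=1 ship[2->3]=1 ship[1->2]=1 ship[0->1]=1 prod=2 -> [7 7 6 1]
Step 5: demand=3,sold=1 ship[2->3]=1 ship[1->2]=1 ship[0->1]=1 prod=2 -> [8 7 6 1]
Step 6: demand=3,sold=1 ship[2->3]=1 ship[1->2]=1 ship[0->1]=1 prod=2 -> [9 7 6 1]
Step 7: demand=3,sold=1 ship[2->3]=1 ship[1->2]=1 ship[0->1]=1 prod=2 -> [10 7 6 1]
Step 8: demand=3,sold=1 ship[2->3]=1 ship[1->2]=1 ship[0->1]=1 prod=2 -> [11 7 6 1]
Step 9: demand=3,sold=1 ship[2->3]=1 ship[1->2]=1 ship[0->1]=1 prod=2 -> [12 7 6 1]
Step 10: demand=3,sold=1 ship[2->3]=1 ship[1->2]=1 ship[0->1]=1 prod=2 -> [13 7 6 1]
Step 11: demand=3,sold=1 ship[2->3]=1 ship[1->2]=1 ship[0->1]=1 prod=2 -> [14 7 6 1]
Step 12: demand=3,sold=1 ship[2->3]=1 ship[1->2]=1 ship[0->1]=1 prod=2 -> [15 7 6 1]
First stockout at step 4

4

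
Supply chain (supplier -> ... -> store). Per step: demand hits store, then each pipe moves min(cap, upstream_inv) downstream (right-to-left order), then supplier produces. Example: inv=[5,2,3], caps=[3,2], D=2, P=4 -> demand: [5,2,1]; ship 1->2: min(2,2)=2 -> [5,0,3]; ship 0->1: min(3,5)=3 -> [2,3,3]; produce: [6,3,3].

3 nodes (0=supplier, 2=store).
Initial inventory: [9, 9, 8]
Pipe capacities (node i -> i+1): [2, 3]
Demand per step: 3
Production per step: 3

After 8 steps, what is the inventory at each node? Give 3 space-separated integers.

Step 1: demand=3,sold=3 ship[1->2]=3 ship[0->1]=2 prod=3 -> inv=[10 8 8]
Step 2: demand=3,sold=3 ship[1->2]=3 ship[0->1]=2 prod=3 -> inv=[11 7 8]
Step 3: demand=3,sold=3 ship[1->2]=3 ship[0->1]=2 prod=3 -> inv=[12 6 8]
Step 4: demand=3,sold=3 ship[1->2]=3 ship[0->1]=2 prod=3 -> inv=[13 5 8]
Step 5: demand=3,sold=3 ship[1->2]=3 ship[0->1]=2 prod=3 -> inv=[14 4 8]
Step 6: demand=3,sold=3 ship[1->2]=3 ship[0->1]=2 prod=3 -> inv=[15 3 8]
Step 7: demand=3,sold=3 ship[1->2]=3 ship[0->1]=2 prod=3 -> inv=[16 2 8]
Step 8: demand=3,sold=3 ship[1->2]=2 ship[0->1]=2 prod=3 -> inv=[17 2 7]

17 2 7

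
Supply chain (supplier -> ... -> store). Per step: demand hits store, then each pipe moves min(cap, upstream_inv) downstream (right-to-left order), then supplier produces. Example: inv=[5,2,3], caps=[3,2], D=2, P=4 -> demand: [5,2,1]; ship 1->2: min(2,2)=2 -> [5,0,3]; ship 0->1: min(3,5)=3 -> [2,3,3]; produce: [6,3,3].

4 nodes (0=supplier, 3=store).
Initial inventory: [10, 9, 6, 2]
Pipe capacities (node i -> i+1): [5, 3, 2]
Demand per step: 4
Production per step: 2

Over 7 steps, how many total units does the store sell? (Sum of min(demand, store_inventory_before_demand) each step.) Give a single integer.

Answer: 14

Derivation:
Step 1: sold=2 (running total=2) -> [7 11 7 2]
Step 2: sold=2 (running total=4) -> [4 13 8 2]
Step 3: sold=2 (running total=6) -> [2 14 9 2]
Step 4: sold=2 (running total=8) -> [2 13 10 2]
Step 5: sold=2 (running total=10) -> [2 12 11 2]
Step 6: sold=2 (running total=12) -> [2 11 12 2]
Step 7: sold=2 (running total=14) -> [2 10 13 2]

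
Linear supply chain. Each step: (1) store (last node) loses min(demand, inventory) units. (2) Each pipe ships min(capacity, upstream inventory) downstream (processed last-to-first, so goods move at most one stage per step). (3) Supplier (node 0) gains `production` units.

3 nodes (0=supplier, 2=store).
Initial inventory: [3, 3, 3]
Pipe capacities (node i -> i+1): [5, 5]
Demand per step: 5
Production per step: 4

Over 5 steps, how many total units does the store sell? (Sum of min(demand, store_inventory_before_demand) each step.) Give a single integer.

Step 1: sold=3 (running total=3) -> [4 3 3]
Step 2: sold=3 (running total=6) -> [4 4 3]
Step 3: sold=3 (running total=9) -> [4 4 4]
Step 4: sold=4 (running total=13) -> [4 4 4]
Step 5: sold=4 (running total=17) -> [4 4 4]

Answer: 17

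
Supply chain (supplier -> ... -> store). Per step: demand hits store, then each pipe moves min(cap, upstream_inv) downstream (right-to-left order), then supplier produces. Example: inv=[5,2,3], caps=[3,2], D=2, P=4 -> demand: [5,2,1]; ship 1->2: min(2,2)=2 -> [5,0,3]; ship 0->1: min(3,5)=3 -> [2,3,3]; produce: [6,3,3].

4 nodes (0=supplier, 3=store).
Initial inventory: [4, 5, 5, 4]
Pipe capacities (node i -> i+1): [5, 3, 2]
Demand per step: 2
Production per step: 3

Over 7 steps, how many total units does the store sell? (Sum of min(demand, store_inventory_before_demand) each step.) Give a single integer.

Step 1: sold=2 (running total=2) -> [3 6 6 4]
Step 2: sold=2 (running total=4) -> [3 6 7 4]
Step 3: sold=2 (running total=6) -> [3 6 8 4]
Step 4: sold=2 (running total=8) -> [3 6 9 4]
Step 5: sold=2 (running total=10) -> [3 6 10 4]
Step 6: sold=2 (running total=12) -> [3 6 11 4]
Step 7: sold=2 (running total=14) -> [3 6 12 4]

Answer: 14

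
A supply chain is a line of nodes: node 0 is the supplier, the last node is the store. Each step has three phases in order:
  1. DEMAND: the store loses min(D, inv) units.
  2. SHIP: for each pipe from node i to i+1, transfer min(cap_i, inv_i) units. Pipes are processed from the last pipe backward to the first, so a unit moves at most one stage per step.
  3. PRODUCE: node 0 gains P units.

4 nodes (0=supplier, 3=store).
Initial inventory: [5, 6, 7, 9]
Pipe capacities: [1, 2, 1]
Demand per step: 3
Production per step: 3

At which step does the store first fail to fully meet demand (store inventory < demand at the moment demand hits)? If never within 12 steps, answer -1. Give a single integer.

Step 1: demand=3,sold=3 ship[2->3]=1 ship[1->2]=2 ship[0->1]=1 prod=3 -> [7 5 8 7]
Step 2: demand=3,sold=3 ship[2->3]=1 ship[1->2]=2 ship[0->1]=1 prod=3 -> [9 4 9 5]
Step 3: demand=3,sold=3 ship[2->3]=1 ship[1->2]=2 ship[0->1]=1 prod=3 -> [11 3 10 3]
Step 4: demand=3,sold=3 ship[2->3]=1 ship[1->2]=2 ship[0->1]=1 prod=3 -> [13 2 11 1]
Step 5: demand=3,sold=1 ship[2->3]=1 ship[1->2]=2 ship[0->1]=1 prod=3 -> [15 1 12 1]
Step 6: demand=3,sold=1 ship[2->3]=1 ship[1->2]=1 ship[0->1]=1 prod=3 -> [17 1 12 1]
Step 7: demand=3,sold=1 ship[2->3]=1 ship[1->2]=1 ship[0->1]=1 prod=3 -> [19 1 12 1]
Step 8: demand=3,sold=1 ship[2->3]=1 ship[1->2]=1 ship[0->1]=1 prod=3 -> [21 1 12 1]
Step 9: demand=3,sold=1 ship[2->3]=1 ship[1->2]=1 ship[0->1]=1 prod=3 -> [23 1 12 1]
Step 10: demand=3,sold=1 ship[2->3]=1 ship[1->2]=1 ship[0->1]=1 prod=3 -> [25 1 12 1]
Step 11: demand=3,sold=1 ship[2->3]=1 ship[1->2]=1 ship[0->1]=1 prod=3 -> [27 1 12 1]
Step 12: demand=3,sold=1 ship[2->3]=1 ship[1->2]=1 ship[0->1]=1 prod=3 -> [29 1 12 1]
First stockout at step 5

5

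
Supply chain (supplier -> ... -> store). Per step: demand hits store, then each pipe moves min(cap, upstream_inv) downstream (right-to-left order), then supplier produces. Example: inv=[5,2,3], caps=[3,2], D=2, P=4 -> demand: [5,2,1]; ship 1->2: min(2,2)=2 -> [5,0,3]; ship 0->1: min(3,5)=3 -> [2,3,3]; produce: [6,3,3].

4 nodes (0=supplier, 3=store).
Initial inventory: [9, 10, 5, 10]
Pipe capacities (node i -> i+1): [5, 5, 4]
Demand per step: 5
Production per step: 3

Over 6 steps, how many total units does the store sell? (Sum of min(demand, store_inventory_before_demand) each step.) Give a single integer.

Step 1: sold=5 (running total=5) -> [7 10 6 9]
Step 2: sold=5 (running total=10) -> [5 10 7 8]
Step 3: sold=5 (running total=15) -> [3 10 8 7]
Step 4: sold=5 (running total=20) -> [3 8 9 6]
Step 5: sold=5 (running total=25) -> [3 6 10 5]
Step 6: sold=5 (running total=30) -> [3 4 11 4]

Answer: 30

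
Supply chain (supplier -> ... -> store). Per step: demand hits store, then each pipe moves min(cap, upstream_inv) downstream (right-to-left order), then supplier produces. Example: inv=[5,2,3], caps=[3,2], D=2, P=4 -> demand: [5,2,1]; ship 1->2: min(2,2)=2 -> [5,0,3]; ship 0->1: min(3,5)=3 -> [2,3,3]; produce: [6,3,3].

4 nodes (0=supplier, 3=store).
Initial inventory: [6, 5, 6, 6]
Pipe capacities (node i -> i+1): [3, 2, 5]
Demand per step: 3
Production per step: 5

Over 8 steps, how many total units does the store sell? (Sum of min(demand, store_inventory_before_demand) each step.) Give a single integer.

Answer: 24

Derivation:
Step 1: sold=3 (running total=3) -> [8 6 3 8]
Step 2: sold=3 (running total=6) -> [10 7 2 8]
Step 3: sold=3 (running total=9) -> [12 8 2 7]
Step 4: sold=3 (running total=12) -> [14 9 2 6]
Step 5: sold=3 (running total=15) -> [16 10 2 5]
Step 6: sold=3 (running total=18) -> [18 11 2 4]
Step 7: sold=3 (running total=21) -> [20 12 2 3]
Step 8: sold=3 (running total=24) -> [22 13 2 2]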